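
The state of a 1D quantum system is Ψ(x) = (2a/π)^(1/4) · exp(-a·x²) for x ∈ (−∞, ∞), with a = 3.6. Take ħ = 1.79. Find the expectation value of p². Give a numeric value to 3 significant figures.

11.5

p² Ψ = −ħ² d²Ψ/dx²; ⟨p²⟩ = −ħ² ∫ Ψ*·Ψ'' dx.
Gaussian moments: ∫x^(2j)·e^(−2ax²) dx = (2j−1)!!/(4a)^j · √(π/(2a)), odd powers integrate to 0; here √(π/(2a)) = 0.66055. Derivatives: d/dx e^(−ax²) = −2ax·e^(−ax²), d²/dx² e^(−ax²) = (4a²x² − 2a)·e^(−ax²).
⟨p²⟩ = 11.535.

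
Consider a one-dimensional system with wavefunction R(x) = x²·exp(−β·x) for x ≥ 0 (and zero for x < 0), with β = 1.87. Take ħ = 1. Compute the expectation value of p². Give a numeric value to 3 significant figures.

1.17

p² R = −ħ² d²R/dx²; ⟨p²⟩ = −ħ² ∫ R*·R'' dx / ∫|R|² dx.
Differentiate x²·exp(−β·x) with the product rule; every integrand then reduces to terms xʲ·e^(−2βx) on [0, ∞), with ∫₀^∞ xʲ·e^(−2βx) dx = j!/(2β)^(j+1).
State is unnormalized: ∫|R|² dx = 0.032798, and ∫R*·(−ħ² R'') dx = 0.038231, so ⟨p²⟩ = 0.038231 / 0.032798.
⟨p²⟩ = 1.1656.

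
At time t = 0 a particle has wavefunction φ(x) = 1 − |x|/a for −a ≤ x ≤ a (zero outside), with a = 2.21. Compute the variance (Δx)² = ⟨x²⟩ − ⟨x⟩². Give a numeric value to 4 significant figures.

Compute ⟨x⟩ and ⟨x²⟩ separately, then (Δx)² = ⟨x²⟩ − ⟨x⟩².
φ is even, so ∫ over [−a, a] = 2∫₀ᵃ with φ = 1 − x/a there: ∫₀ᵃ (1 − x/a)² dx = a/3, ∫₀ᵃ x²(1 − x/a)² dx = a³/30, ∫₀ᵃ x⁴(1 − x/a)² dx = a⁵/105.
Normalization: ∫|φ|² dx = 1.4733.
⟨x⟩ = 0.0000 and ⟨x²⟩ = 0.48841.
(Δx)² = 0.48841 − (0.0000)² = 0.48841.

0.4884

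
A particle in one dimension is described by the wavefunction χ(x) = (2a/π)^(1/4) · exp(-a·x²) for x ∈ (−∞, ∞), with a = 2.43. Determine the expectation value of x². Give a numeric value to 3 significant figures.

0.103

⟨x²⟩ = ∫ x²·|χ|² dx (integrals over the domain).
Gaussian moments: ∫x^(2j)·e^(−2ax²) dx = (2j−1)!!/(4a)^j · √(π/(2a)), odd powers integrate to 0; here √(π/(2a)) = 0.80400.
⟨x²⟩ = 0.10288.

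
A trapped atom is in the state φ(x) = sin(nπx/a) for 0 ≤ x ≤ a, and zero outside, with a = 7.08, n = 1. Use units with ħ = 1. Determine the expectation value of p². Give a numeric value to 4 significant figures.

0.1969

p² φ = −ħ² d²φ/dx²; ⟨p²⟩ = −ħ² ∫ φ*·φ'' dx / ∫|φ|² dx.
d/dx sin(nπx/a) = (nπ/a)·cos(nπx/a) and d²/dx² sin(nπx/a) = −(nπ/a)²·sin(nπx/a); on 0 ≤ x ≤ a, ∫sin²(nπx/a) dx = a/2 and ∫sin(nπx/a)·cos(nπx/a) dx = 0.
State is unnormalized: ∫|φ|² dx = 3.5400, and ∫φ*·(−ħ² φ'') dx = 0.69701, so ⟨p²⟩ = 0.69701 / 3.5400.
⟨p²⟩ = 0.19689.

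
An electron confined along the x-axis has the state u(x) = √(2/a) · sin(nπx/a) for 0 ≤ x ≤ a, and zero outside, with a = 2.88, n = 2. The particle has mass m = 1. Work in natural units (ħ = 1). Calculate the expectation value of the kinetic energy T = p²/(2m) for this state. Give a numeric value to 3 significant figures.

T = −(ħ²/2m) d²/dx², so ⟨T⟩ = −(ħ²/2m) ∫ u*·u'' dx; with m = 1.
d/dx sin(nπx/a) = (nπ/a)·cos(nπx/a) and d²/dx² sin(nπx/a) = −(nπ/a)²·sin(nπx/a); on 0 ≤ x ≤ a, ∫sin²(nπx/a) dx = a/2 and ∫sin(nπx/a)·cos(nπx/a) dx = 0.
⟨T⟩ = 2.3798.

2.38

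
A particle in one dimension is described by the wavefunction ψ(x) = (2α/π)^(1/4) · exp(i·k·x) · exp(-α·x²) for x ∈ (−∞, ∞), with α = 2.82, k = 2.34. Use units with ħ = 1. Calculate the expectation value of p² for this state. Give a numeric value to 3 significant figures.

8.30

p² ψ = −ħ² d²ψ/dx²; ⟨p²⟩ = −ħ² ∫ ψ*·ψ'' dx.
Gaussian moments: ∫x^(2j)·e^(−2αx²) dx = (2j−1)!!/(4α)^j · √(π/(2α)), odd powers integrate to 0; here √(π/(2α)) = 0.74634. Derivatives: ψ′ = (ik − 2αx)·ψ, ψ″ = ((ik − 2αx)² − 2α)·ψ; the odd-in-x pieces drop out.
⟨p²⟩ = 8.2956.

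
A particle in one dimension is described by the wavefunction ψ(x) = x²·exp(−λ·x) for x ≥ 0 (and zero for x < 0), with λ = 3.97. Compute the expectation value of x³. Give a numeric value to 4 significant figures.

0.4195

⟨x³⟩ = ∫ x³·|ψ|² dx / ∫|ψ|² dx (integrals over the domain).
Every integrand reduces to terms xʲ·e^(−2λx) on [0, ∞); use ∫₀^∞ xʲ·e^(−2λx) dx = j!/(2λ)^(j+1).
State is unnormalized: ∫|ψ|² dx = 0.00076052, and ∫ψ*·x³·ψ dx = 0.00031906, so ⟨x³⟩ = 0.00031906 / 0.00076052.
⟨x³⟩ = 0.41952.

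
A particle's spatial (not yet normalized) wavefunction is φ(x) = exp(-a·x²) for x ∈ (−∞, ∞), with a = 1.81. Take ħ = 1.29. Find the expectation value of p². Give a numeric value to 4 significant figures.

p² φ = −ħ² d²φ/dx²; ⟨p²⟩ = −ħ² ∫ φ*·φ'' dx / ∫|φ|² dx.
Gaussian moments: ∫x^(2j)·e^(−2ax²) dx = (2j−1)!!/(4a)^j · √(π/(2a)), odd powers integrate to 0; here √(π/(2a)) = 0.93158. Derivatives: d/dx e^(−ax²) = −2ax·e^(−ax²), d²/dx² e^(−ax²) = (4a²x² − 2a)·e^(−ax²).
State is unnormalized: ∫|φ|² dx = 0.93158, and ∫φ*·(−ħ² φ'') dx = 2.8059, so ⟨p²⟩ = 2.8059 / 0.93158.
⟨p²⟩ = 3.0120.

3.012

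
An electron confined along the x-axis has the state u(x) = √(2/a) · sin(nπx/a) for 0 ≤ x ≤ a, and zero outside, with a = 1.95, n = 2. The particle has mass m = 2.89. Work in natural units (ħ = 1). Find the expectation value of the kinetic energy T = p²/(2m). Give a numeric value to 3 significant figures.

T = −(ħ²/2m) d²/dx², so ⟨T⟩ = −(ħ²/2m) ∫ u*·u'' dx; with m = 2.89.
d/dx sin(nπx/a) = (nπ/a)·cos(nπx/a) and d²/dx² sin(nπx/a) = −(nπ/a)²·sin(nπx/a); on 0 ≤ x ≤ a, ∫sin²(nπx/a) dx = a/2 and ∫sin(nπx/a)·cos(nπx/a) dx = 0.
⟨T⟩ = 1.7962.

1.80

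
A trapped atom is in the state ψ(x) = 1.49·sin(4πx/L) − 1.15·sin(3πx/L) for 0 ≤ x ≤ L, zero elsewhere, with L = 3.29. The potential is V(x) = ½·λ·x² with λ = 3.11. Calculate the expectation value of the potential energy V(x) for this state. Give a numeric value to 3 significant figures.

8.77

⟨V⟩ = ∫ V(x)·|ψ|² dx / ∫|ψ|² dx.
On 0 ≤ x ≤ L (j ≠ l): ∫sin²(jπx/L) dx = L/2, ∫sin(jπx/L)·sin(lπx/L) dx = 0; diagonal moments ∫x·sin²(jπx/L) dx = L²/4, ∫x²·sin²(jπx/L) dx = L³·(1/6 − 1/(4j²π²)); cross terms ∫x·sin(jπx/L)·sin(lπx/L) dx = 0 for j + l even and −4jlL²/(π²(j² − l²)²) for j + l odd, ∫x²·sin(jπx/L)·sin(lπx/L) dx = (−1)^(j+l)·4jlL³/(π²(j² − l²)²); higher powers the same way via product-to-sum and parts.
State is unnormalized: ∫|ψ|² dx = 5.8276, and ∫ψ*·V(x)·ψ dx = 51.130, so ⟨V⟩ = 51.130 / 5.8276.
⟨V⟩ = 8.7739.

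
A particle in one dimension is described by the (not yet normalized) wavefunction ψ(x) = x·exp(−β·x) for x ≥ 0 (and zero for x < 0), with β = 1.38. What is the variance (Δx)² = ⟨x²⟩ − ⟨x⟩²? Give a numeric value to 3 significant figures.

0.394

Compute ⟨x⟩ and ⟨x²⟩ separately, then (Δx)² = ⟨x²⟩ − ⟨x⟩².
Every integrand reduces to terms xʲ·e^(−2βx) on [0, ∞); use ∫₀^∞ xʲ·e^(−2βx) dx = j!/(2β)^(j+1).
Normalization: ∫|ψ|² dx = 0.095127.
⟨x⟩ = 1.0870 and ⟨x²⟩ = 1.5753.
(Δx)² = 1.5753 − (1.0870)² = 0.39382.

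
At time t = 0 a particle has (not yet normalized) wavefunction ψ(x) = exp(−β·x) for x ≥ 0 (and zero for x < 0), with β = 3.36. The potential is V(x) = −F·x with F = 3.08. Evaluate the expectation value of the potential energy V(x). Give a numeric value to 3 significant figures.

⟨V⟩ = ∫ V(x)·|ψ|² dx / ∫|ψ|² dx.
Every integrand reduces to terms xʲ·e^(−2βx) on [0, ∞); use ∫₀^∞ xʲ·e^(−2βx) dx = j!/(2β)^(j+1).
State is unnormalized: ∫|ψ|² dx = 0.14881, and ∫ψ*·V(x)·ψ dx = -0.068204, so ⟨V⟩ = -0.068204 / 0.14881.
⟨V⟩ = -0.45833.

-0.458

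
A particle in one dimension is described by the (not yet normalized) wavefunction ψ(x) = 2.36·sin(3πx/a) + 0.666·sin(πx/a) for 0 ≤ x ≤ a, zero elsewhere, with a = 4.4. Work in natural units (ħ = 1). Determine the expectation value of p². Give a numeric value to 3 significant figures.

4.29

p² ψ = −ħ² d²ψ/dx²; ⟨p²⟩ = −ħ² ∫ ψ*·ψ'' dx / ∫|ψ|² dx.
d²/dx² sin(jπx/a) = −(jπ/a)²·sin(jπx/a); on 0 ≤ x ≤ a, ∫sin²(jπx/a) dx = a/2 and ∫sin(jπx/a)·sin(lπx/a) dx = 0 for j ≠ l, so only diagonal terms survive in ∫|ψ|² and ∫ψ·ψ″; ∫ψ·ψ′ dx = [ψ²/2] between the walls = 0.
State is unnormalized: ∫|ψ|² dx = 13.229, and ∫ψ*·(−ħ² ψ'') dx = 56.717, so ⟨p²⟩ = 56.717 / 13.229.
⟨p²⟩ = 4.2873.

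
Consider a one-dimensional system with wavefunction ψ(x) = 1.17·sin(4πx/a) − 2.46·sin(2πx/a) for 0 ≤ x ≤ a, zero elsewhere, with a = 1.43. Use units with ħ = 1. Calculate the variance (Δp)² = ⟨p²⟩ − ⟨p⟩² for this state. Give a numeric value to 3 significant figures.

Compute ⟨p⟩ and ⟨p²⟩ separately; (Δp)² = ⟨p²⟩ − ⟨p⟩².
d²/dx² sin(jπx/a) = −(jπ/a)²·sin(jπx/a); on 0 ≤ x ≤ a, ∫sin²(jπx/a) dx = a/2 and ∫sin(jπx/a)·sin(lπx/a) dx = 0 for j ≠ l, so only diagonal terms survive in ∫|ψ|² and ∫ψ·ψ″; ∫ψ·ψ′ dx = [ψ²/2] between the walls = 0.
Normalization: ∫|ψ|² dx = 5.3057.
⟨p⟩ = 0.0000 and ⟨p²⟩ = 29.990.
(Δp)² = 29.990 − (0.0000)² = 29.990.

30.0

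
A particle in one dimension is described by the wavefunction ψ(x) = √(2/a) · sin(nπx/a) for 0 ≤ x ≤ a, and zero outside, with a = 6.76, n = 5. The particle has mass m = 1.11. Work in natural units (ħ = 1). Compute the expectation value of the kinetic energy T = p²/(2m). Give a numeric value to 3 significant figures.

T = −(ħ²/2m) d²/dx², so ⟨T⟩ = −(ħ²/2m) ∫ ψ*·ψ'' dx; with m = 1.11.
d/dx sin(nπx/a) = (nπ/a)·cos(nπx/a) and d²/dx² sin(nπx/a) = −(nπ/a)²·sin(nπx/a); on 0 ≤ x ≤ a, ∫sin²(nπx/a) dx = a/2 and ∫sin(nπx/a)·cos(nπx/a) dx = 0.
⟨T⟩ = 2.4322.

2.43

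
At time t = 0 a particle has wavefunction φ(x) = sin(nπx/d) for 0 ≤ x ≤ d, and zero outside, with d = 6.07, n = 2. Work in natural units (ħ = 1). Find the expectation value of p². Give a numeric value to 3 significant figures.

1.07

p² φ = −ħ² d²φ/dx²; ⟨p²⟩ = −ħ² ∫ φ*·φ'' dx / ∫|φ|² dx.
d/dx sin(nπx/d) = (nπ/d)·cos(nπx/d) and d²/dx² sin(nπx/d) = −(nπ/d)²·sin(nπx/d); on 0 ≤ x ≤ d, ∫sin²(nπx/d) dx = d/2 and ∫sin(nπx/d)·cos(nπx/d) dx = 0.
State is unnormalized: ∫|φ|² dx = 3.0350, and ∫φ*·(−ħ² φ'') dx = 3.2519, so ⟨p²⟩ = 3.2519 / 3.0350.
⟨p²⟩ = 1.0715.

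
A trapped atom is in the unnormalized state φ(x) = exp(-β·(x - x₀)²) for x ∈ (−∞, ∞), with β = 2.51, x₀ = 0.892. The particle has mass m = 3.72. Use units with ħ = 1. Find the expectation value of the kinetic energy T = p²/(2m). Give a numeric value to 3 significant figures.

T = −(ħ²/2m) d²/dx², so ⟨T⟩ = −(ħ²/2m) ∫ φ*·φ'' dx / ∫|φ|² dx; with m = 3.72.
Gaussian moments (u = x − x₀): ∫u^(2j)·e^(−2βu²) du = (2j−1)!!/(4β)^j · √(π/(2β)), odd powers integrate to 0; here √(π/(2β)) = 0.79108. Derivatives: d/dx e^(−βu²) = −2βu·e^(−βu²), d²/dx² e^(−βu²) = (4β²u² − 2β)·e^(−βu²).
State is unnormalized: ∫|φ|² dx = 0.79108, and ∫φ*·(−ħ²/2m · φ'') dx = 0.26688, so ⟨T⟩ = 0.26688 / 0.79108.
⟨T⟩ = 0.33737.

0.337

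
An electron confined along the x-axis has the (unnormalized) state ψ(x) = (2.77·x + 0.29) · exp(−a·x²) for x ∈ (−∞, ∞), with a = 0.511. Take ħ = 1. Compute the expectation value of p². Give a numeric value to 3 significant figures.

1.51

p² ψ = −ħ² d²ψ/dx²; ⟨p²⟩ = −ħ² ∫ ψ*·ψ'' dx / ∫|ψ|² dx.
Expand each integrand as polynomial × e^(−2ax²) and use ∫x^(2j)·e^(−2ax²) dx = (2j−1)!!/(4a)^j · √(π/(2a)), odd powers → 0; here √(π/(2a)) = 1.7533. Differentiate with the product rule, d/dx e^(−ax²) = −2ax·e^(−ax²).
State is unnormalized: ∫|ψ|² dx = 6.7290, and ∫ψ*·(−ħ² ψ'') dx = 10.165, so ⟨p²⟩ = 10.165 / 6.7290.
⟨p²⟩ = 1.5106.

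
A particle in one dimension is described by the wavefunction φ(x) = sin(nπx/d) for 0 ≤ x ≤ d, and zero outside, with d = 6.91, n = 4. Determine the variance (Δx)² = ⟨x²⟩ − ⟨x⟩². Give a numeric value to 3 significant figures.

3.83

Compute ⟨x⟩ and ⟨x²⟩ separately, then (Δx)² = ⟨x²⟩ − ⟨x⟩².
With sin²θ = (1 − cos2θ)/2 on 0 ≤ x ≤ d: ∫sin²(nπx/d) dx = d/2, ∫x·sin²(nπx/d) dx = d²/4, ∫x²·sin²(nπx/d) dx = d³·(1/6 − 1/(4n²π²)); higher powers xᵏ the same way, integrating xᵏ·cos(2nπx/d) by parts.
Normalization: ∫|φ|² dx = 3.4550.
⟨x⟩ = 3.4550 and ⟨x²⟩ = 15.765.
(Δx)² = 15.765 − (3.4550)² = 3.8278.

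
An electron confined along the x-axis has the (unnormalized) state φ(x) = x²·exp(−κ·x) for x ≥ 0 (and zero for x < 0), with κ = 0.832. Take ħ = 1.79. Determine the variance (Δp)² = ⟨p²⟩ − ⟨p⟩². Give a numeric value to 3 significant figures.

0.739

Compute ⟨p⟩ and ⟨p²⟩ separately; (Δp)² = ⟨p²⟩ − ⟨p⟩².
Differentiate x²·exp(−κ·x) with the product rule; every integrand then reduces to terms xʲ·e^(−2κx) on [0, ∞), with ∫₀^∞ xʲ·e^(−2κx) dx = j!/(2κ)^(j+1).
Normalization: ∫|φ|² dx = 1.8812.
⟨p⟩ = 0.0000 and ⟨p²⟩ = 0.73932.
(Δp)² = 0.73932 − (0.0000)² = 0.73932.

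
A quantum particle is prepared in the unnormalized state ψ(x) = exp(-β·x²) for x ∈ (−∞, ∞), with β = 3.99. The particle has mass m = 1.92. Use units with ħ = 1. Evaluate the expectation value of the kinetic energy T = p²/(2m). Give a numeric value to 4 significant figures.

T = −(ħ²/2m) d²/dx², so ⟨T⟩ = −(ħ²/2m) ∫ ψ*·ψ'' dx / ∫|ψ|² dx; with m = 1.92.
Gaussian moments: ∫x^(2j)·e^(−2βx²) dx = (2j−1)!!/(4β)^j · √(π/(2β)), odd powers integrate to 0; here √(π/(2β)) = 0.62744. Derivatives: d/dx e^(−βx²) = −2βx·e^(−βx²), d²/dx² e^(−βx²) = (4β²x² − 2β)·e^(−βx²).
State is unnormalized: ∫|ψ|² dx = 0.62744, and ∫ψ*·(−ħ²/2m · ψ'') dx = 0.65195, so ⟨T⟩ = 0.65195 / 0.62744.
⟨T⟩ = 1.0391.

1.039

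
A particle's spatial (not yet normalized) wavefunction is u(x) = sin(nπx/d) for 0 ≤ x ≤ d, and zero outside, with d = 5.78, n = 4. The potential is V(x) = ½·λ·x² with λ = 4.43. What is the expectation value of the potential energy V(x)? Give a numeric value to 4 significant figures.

24.43

⟨V⟩ = ∫ V(x)·|u|² dx / ∫|u|² dx.
With sin²θ = (1 − cos2θ)/2 on 0 ≤ x ≤ d: ∫sin²(nπx/d) dx = d/2, ∫x·sin²(nπx/d) dx = d²/4, ∫x²·sin²(nπx/d) dx = d³·(1/6 − 1/(4n²π²)); higher powers xᵏ the same way, integrating xᵏ·cos(2nπx/d) by parts.
State is unnormalized: ∫|u|² dx = 2.8900, and ∫u*·V(x)·u dx = 70.609, so ⟨V⟩ = 70.609 / 2.8900.
⟨V⟩ = 24.432.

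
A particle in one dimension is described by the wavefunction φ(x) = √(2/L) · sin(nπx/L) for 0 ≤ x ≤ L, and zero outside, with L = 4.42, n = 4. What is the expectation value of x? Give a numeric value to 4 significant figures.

⟨x⟩ = ∫ x·|φ|² dx (integrals over the domain).
With sin²θ = (1 − cos2θ)/2 on 0 ≤ x ≤ L: ∫sin²(nπx/L) dx = L/2, ∫x·sin²(nπx/L) dx = L²/4, ∫x²·sin²(nπx/L) dx = L³·(1/6 − 1/(4n²π²)); higher powers xᵏ the same way, integrating xᵏ·cos(2nπx/L) by parts.
⟨x⟩ = 2.2100.

2.210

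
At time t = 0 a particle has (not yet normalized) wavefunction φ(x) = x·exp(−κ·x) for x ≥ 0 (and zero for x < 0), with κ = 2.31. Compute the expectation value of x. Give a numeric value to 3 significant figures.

⟨x⟩ = ∫ x·|φ|² dx / ∫|φ|² dx (integrals over the domain).
Every integrand reduces to terms xʲ·e^(−2κx) on [0, ∞); use ∫₀^∞ xʲ·e^(−2κx) dx = j!/(2κ)^(j+1).
State is unnormalized: ∫|φ|² dx = 0.020282, and ∫φ*·x·φ dx = 0.013170, so ⟨x⟩ = 0.013170 / 0.020282.
⟨x⟩ = 0.64935.

0.649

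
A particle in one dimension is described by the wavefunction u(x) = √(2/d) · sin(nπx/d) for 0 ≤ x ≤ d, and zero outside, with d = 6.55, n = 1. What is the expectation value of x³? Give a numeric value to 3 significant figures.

48.9

⟨x³⟩ = ∫ x³·|u|² dx (integrals over the domain).
With sin²θ = (1 − cos2θ)/2 on 0 ≤ x ≤ d: ∫sin²(nπx/d) dx = d/2, ∫x·sin²(nπx/d) dx = d²/4, ∫x²·sin²(nπx/d) dx = d³·(1/6 − 1/(4n²π²)); higher powers xᵏ the same way, integrating xᵏ·cos(2nπx/d) by parts.
⟨x³⟩ = 48.899.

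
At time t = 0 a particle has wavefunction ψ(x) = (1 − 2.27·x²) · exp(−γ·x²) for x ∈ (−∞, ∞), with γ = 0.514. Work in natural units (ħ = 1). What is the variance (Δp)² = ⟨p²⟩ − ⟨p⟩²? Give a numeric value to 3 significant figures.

Compute ⟨p⟩ and ⟨p²⟩ separately; (Δp)² = ⟨p²⟩ − ⟨p⟩².
Expand each integrand as polynomial × e^(−2γx²) and use ∫x^(2j)·e^(−2γx²) dx = (2j−1)!!/(4γ)^j · √(π/(2γ)), odd powers → 0; here √(π/(2γ)) = 1.7481. Differentiate with the product rule, d/dx e^(−γx²) = −2γx·e^(−γx²).
Normalization: ∫|ψ|² dx = 4.2809.
⟨p⟩ = 0.0000 and ⟨p²⟩ = 2.4644.
(Δp)² = 2.4644 − (0.0000)² = 2.4644.

2.46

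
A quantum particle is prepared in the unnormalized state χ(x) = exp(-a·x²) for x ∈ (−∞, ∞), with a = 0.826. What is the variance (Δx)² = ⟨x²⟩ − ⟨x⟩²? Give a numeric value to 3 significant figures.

Compute ⟨x⟩ and ⟨x²⟩ separately, then (Δx)² = ⟨x²⟩ − ⟨x⟩².
Gaussian moments: ∫x^(2j)·e^(−2ax²) dx = (2j−1)!!/(4a)^j · √(π/(2a)), odd powers integrate to 0; here √(π/(2a)) = 1.3790.
Normalization: ∫|χ|² dx = 1.3790.
⟨x⟩ = 0.0000 and ⟨x²⟩ = 0.30266.
(Δx)² = 0.30266 − (0.0000)² = 0.30266.

0.303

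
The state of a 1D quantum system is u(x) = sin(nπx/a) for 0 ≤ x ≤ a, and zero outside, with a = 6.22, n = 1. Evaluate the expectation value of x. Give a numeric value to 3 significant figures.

⟨x⟩ = ∫ x·|u|² dx / ∫|u|² dx (integrals over the domain).
With sin²θ = (1 − cos2θ)/2 on 0 ≤ x ≤ a: ∫sin²(nπx/a) dx = a/2, ∫x·sin²(nπx/a) dx = a²/4, ∫x²·sin²(nπx/a) dx = a³·(1/6 − 1/(4n²π²)); higher powers xᵏ the same way, integrating xᵏ·cos(2nπx/a) by parts.
State is unnormalized: ∫|u|² dx = 3.1100, and ∫u*·x·u dx = 9.6721, so ⟨x⟩ = 9.6721 / 3.1100.
⟨x⟩ = 3.1100.

3.11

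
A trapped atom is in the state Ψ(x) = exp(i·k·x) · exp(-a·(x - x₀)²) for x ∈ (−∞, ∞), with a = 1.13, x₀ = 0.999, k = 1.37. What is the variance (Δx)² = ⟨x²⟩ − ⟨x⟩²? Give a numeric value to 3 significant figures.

Compute ⟨x⟩ and ⟨x²⟩ separately, then (Δx)² = ⟨x²⟩ − ⟨x⟩².
Gaussian moments (u = x − x₀): ∫u^(2j)·e^(−2au²) du = (2j−1)!!/(4a)^j · √(π/(2a)), odd powers integrate to 0; here √(π/(2a)) = 1.1790.
Normalization: ∫|Ψ|² dx = 1.1790.
⟨x⟩ = 0.99900 and ⟨x²⟩ = 1.2192.
(Δx)² = 1.2192 − (0.99900)² = 0.22124.

0.221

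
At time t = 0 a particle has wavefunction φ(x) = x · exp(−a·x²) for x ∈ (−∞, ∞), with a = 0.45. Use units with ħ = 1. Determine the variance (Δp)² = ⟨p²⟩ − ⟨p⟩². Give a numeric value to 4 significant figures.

1.350

Compute ⟨p⟩ and ⟨p²⟩ separately; (Δp)² = ⟨p²⟩ − ⟨p⟩².
Expand each integrand as polynomial × e^(−2ax²) and use ∫x^(2j)·e^(−2ax²) dx = (2j−1)!!/(4a)^j · √(π/(2a)), odd powers → 0; here √(π/(2a)) = 1.8683. Differentiate with the product rule, d/dx e^(−ax²) = −2ax·e^(−ax²).
Normalization: ∫|φ|² dx = 1.0380.
⟨p⟩ = 0.0000 and ⟨p²⟩ = 1.3500.
(Δp)² = 1.3500 − (0.0000)² = 1.3500.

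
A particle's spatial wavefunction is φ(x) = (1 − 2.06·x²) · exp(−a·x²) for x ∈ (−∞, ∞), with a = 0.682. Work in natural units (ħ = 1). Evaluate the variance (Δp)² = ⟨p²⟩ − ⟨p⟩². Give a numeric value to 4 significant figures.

Compute ⟨p⟩ and ⟨p²⟩ separately; (Δp)² = ⟨p²⟩ − ⟨p⟩².
Expand each integrand as polynomial × e^(−2ax²) and use ∫x^(2j)·e^(−2ax²) dx = (2j−1)!!/(4a)^j · √(π/(2a)), odd powers → 0; here √(π/(2a)) = 1.5176. Differentiate with the product rule, d/dx e^(−ax²) = −2ax·e^(−ax²).
Normalization: ∫|φ|² dx = 1.8218.
⟨p⟩ = 0.0000 and ⟨p²⟩ = 3.6940.
(Δp)² = 3.6940 − (0.0000)² = 3.6940.

3.694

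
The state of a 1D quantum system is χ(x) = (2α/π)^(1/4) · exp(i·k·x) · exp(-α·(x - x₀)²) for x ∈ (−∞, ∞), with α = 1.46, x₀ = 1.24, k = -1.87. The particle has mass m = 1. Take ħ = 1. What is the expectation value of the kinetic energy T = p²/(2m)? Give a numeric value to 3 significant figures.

2.48

T = −(ħ²/2m) d²/dx², so ⟨T⟩ = −(ħ²/2m) ∫ χ*·χ'' dx; with m = 1.
Gaussian moments (u = x − x₀): ∫u^(2j)·e^(−2αu²) du = (2j−1)!!/(4α)^j · √(π/(2α)), odd powers integrate to 0; here √(π/(2α)) = 1.0373. Derivatives: χ′ = (ik − 2αu)·χ, χ″ = ((ik − 2αu)² − 2α)·χ; the odd-in-u pieces drop out.
⟨T⟩ = 2.4785.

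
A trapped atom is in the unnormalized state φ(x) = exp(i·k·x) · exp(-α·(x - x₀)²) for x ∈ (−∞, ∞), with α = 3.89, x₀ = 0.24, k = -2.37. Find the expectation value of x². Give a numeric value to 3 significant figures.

⟨x²⟩ = ∫ x²·|φ|² dx / ∫|φ|² dx (integrals over the domain).
Gaussian moments (u = x − x₀): ∫u^(2j)·e^(−2αu²) du = (2j−1)!!/(4α)^j · √(π/(2α)), odd powers integrate to 0; here √(π/(2α)) = 0.63546.
State is unnormalized: ∫|φ|² dx = 0.63546, and ∫φ*·x²·φ dx = 0.077441, so ⟨x²⟩ = 0.077441 / 0.63546.
⟨x²⟩ = 0.12187.

0.122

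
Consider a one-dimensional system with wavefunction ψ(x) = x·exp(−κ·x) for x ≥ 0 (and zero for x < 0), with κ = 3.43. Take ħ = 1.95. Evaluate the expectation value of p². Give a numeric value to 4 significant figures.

p² ψ = −ħ² d²ψ/dx²; ⟨p²⟩ = −ħ² ∫ ψ*·ψ'' dx / ∫|ψ|² dx.
Differentiate x·exp(−κ·x) with the product rule; every integrand then reduces to terms xʲ·e^(−2κx) on [0, ∞), with ∫₀^∞ xʲ·e^(−2κx) dx = j!/(2κ)^(j+1).
State is unnormalized: ∫|ψ|² dx = 0.0061952, and ∫ψ*·(−ħ² ψ'') dx = 0.27715, so ⟨p²⟩ = 0.27715 / 0.0061952.
⟨p²⟩ = 44.736.

44.74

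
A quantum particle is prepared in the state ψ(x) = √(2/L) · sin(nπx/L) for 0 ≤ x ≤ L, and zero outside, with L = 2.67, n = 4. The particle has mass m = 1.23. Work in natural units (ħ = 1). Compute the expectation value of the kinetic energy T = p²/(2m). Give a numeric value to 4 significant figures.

T = −(ħ²/2m) d²/dx², so ⟨T⟩ = −(ħ²/2m) ∫ ψ*·ψ'' dx; with m = 1.23.
d/dx sin(nπx/L) = (nπ/L)·cos(nπx/L) and d²/dx² sin(nπx/L) = −(nπ/L)²·sin(nπx/L); on 0 ≤ x ≤ L, ∫sin²(nπx/L) dx = L/2 and ∫sin(nπx/L)·cos(nπx/L) dx = 0.
⟨T⟩ = 9.0046.

9.005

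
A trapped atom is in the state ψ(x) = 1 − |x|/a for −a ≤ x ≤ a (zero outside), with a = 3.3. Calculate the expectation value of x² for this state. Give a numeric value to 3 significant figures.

⟨x²⟩ = ∫ x²·|ψ|² dx / ∫|ψ|² dx (integrals over the domain).
ψ is even, so ∫ over [−a, a] = 2∫₀ᵃ with ψ = 1 − x/a there: ∫₀ᵃ (1 − x/a)² dx = a/3, ∫₀ᵃ x²(1 − x/a)² dx = a³/30, ∫₀ᵃ x⁴(1 − x/a)² dx = a⁵/105.
State is unnormalized: ∫|ψ|² dx = 2.2000, and ∫ψ*·x²·ψ dx = 2.3958, so ⟨x²⟩ = 2.3958 / 2.2000.
⟨x²⟩ = 1.0890.

1.09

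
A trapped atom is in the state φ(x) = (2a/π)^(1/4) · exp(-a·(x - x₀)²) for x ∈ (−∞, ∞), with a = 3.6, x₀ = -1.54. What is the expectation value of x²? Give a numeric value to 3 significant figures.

⟨x²⟩ = ∫ x²·|φ|² dx (integrals over the domain).
Gaussian moments (u = x − x₀): ∫u^(2j)·e^(−2au²) du = (2j−1)!!/(4a)^j · √(π/(2a)), odd powers integrate to 0; here √(π/(2a)) = 0.66055.
⟨x²⟩ = 2.4410.

2.44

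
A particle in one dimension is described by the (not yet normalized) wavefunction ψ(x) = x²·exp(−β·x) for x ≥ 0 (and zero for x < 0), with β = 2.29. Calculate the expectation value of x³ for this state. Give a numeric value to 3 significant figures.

2.19

⟨x³⟩ = ∫ x³·|ψ|² dx / ∫|ψ|² dx (integrals over the domain).
Every integrand reduces to terms xʲ·e^(−2βx) on [0, ∞); use ∫₀^∞ xʲ·e^(−2βx) dx = j!/(2β)^(j+1).
State is unnormalized: ∫|ψ|² dx = 0.011909, and ∫ψ*·x³·ψ dx = 0.026032, so ⟨x³⟩ = 0.026032 / 0.011909.
⟨x³⟩ = 2.1859.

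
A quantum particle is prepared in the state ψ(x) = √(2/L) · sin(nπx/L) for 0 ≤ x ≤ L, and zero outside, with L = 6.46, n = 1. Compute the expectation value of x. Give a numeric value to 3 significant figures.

3.23

⟨x⟩ = ∫ x·|ψ|² dx (integrals over the domain).
With sin²θ = (1 − cos2θ)/2 on 0 ≤ x ≤ L: ∫sin²(nπx/L) dx = L/2, ∫x·sin²(nπx/L) dx = L²/4, ∫x²·sin²(nπx/L) dx = L³·(1/6 − 1/(4n²π²)); higher powers xᵏ the same way, integrating xᵏ·cos(2nπx/L) by parts.
⟨x⟩ = 3.2300.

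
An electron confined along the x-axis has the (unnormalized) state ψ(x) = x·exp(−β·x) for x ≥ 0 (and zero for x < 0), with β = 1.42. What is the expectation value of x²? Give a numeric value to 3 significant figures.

⟨x²⟩ = ∫ x²·|ψ|² dx / ∫|ψ|² dx (integrals over the domain).
Every integrand reduces to terms xʲ·e^(−2βx) on [0, ∞); use ∫₀^∞ xʲ·e^(−2βx) dx = j!/(2β)^(j+1).
State is unnormalized: ∫|ψ|² dx = 0.087312, and ∫ψ*·x²·ψ dx = 0.12990, so ⟨x²⟩ = 0.12990 / 0.087312.
⟨x²⟩ = 1.4878.

1.49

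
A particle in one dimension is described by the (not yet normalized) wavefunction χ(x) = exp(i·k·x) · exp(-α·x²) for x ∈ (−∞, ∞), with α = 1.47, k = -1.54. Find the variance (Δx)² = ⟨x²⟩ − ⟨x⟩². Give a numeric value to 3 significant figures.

0.170

Compute ⟨x⟩ and ⟨x²⟩ separately, then (Δx)² = ⟨x²⟩ − ⟨x⟩².
Gaussian moments: ∫x^(2j)·e^(−2αx²) dx = (2j−1)!!/(4α)^j · √(π/(2α)), odd powers integrate to 0; here √(π/(2α)) = 1.0337.
Normalization: ∫|χ|² dx = 1.0337.
⟨x⟩ = 0.0000 and ⟨x²⟩ = 0.17007.
(Δx)² = 0.17007 − (0.0000)² = 0.17007.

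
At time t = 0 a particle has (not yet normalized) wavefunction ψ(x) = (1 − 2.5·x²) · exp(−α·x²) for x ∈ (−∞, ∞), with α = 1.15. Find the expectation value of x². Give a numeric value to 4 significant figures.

0.5902

⟨x²⟩ = ∫ x²·|ψ|² dx / ∫|ψ|² dx (integrals over the domain).
Expand each integrand as polynomial × e^(−2αx²) and use ∫x^(2j)·e^(−2αx²) dx = (2j−1)!!/(4α)^j · √(π/(2α)), odd powers → 0; here √(π/(2α)) = 1.1687.
State is unnormalized: ∫|ψ|² dx = 0.93398, and ∫ψ*·x²·ψ dx = 0.55125, so ⟨x²⟩ = 0.55125 / 0.93398.
⟨x²⟩ = 0.59021.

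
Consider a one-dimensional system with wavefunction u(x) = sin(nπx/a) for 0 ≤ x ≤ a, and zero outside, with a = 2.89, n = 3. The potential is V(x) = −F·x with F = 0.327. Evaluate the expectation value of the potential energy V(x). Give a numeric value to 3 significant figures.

-0.473

⟨V⟩ = ∫ V(x)·|u|² dx / ∫|u|² dx.
With sin²θ = (1 − cos2θ)/2 on 0 ≤ x ≤ a: ∫sin²(nπx/a) dx = a/2, ∫x·sin²(nπx/a) dx = a²/4, ∫x²·sin²(nπx/a) dx = a³·(1/6 − 1/(4n²π²)); higher powers xᵏ the same way, integrating xᵏ·cos(2nπx/a) by parts.
State is unnormalized: ∫|u|² dx = 1.4450, and ∫u*·V(x)·u dx = -0.68278, so ⟨V⟩ = -0.68278 / 1.4450.
⟨V⟩ = -0.47252.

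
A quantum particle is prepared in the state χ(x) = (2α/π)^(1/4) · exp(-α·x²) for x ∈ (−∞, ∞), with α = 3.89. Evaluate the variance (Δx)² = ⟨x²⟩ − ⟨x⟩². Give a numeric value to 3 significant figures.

0.0643

Compute ⟨x⟩ and ⟨x²⟩ separately, then (Δx)² = ⟨x²⟩ − ⟨x⟩².
Gaussian moments: ∫x^(2j)·e^(−2αx²) dx = (2j−1)!!/(4α)^j · √(π/(2α)), odd powers integrate to 0; here √(π/(2α)) = 0.63546.
⟨x⟩ = 0.0000 and ⟨x²⟩ = 0.064267.
(Δx)² = 0.064267 − (0.0000)² = 0.064267.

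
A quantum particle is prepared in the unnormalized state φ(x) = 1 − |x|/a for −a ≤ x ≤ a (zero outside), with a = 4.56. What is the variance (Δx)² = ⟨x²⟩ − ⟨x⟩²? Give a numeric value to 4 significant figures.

Compute ⟨x⟩ and ⟨x²⟩ separately, then (Δx)² = ⟨x²⟩ − ⟨x⟩².
φ is even, so ∫ over [−a, a] = 2∫₀ᵃ with φ = 1 − x/a there: ∫₀ᵃ (1 − x/a)² dx = a/3, ∫₀ᵃ x²(1 − x/a)² dx = a³/30, ∫₀ᵃ x⁴(1 − x/a)² dx = a⁵/105.
Normalization: ∫|φ|² dx = 3.0400.
⟨x⟩ = 0.0000 and ⟨x²⟩ = 2.0794.
(Δx)² = 2.0794 − (0.0000)² = 2.0794.

2.079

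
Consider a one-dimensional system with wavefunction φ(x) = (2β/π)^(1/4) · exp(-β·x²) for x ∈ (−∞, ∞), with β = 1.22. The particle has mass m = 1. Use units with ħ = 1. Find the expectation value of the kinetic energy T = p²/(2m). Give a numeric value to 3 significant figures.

0.610

T = −(ħ²/2m) d²/dx², so ⟨T⟩ = −(ħ²/2m) ∫ φ*·φ'' dx; with m = 1.
Gaussian moments: ∫x^(2j)·e^(−2βx²) dx = (2j−1)!!/(4β)^j · √(π/(2β)), odd powers integrate to 0; here √(π/(2β)) = 1.1347. Derivatives: d/dx e^(−βx²) = −2βx·e^(−βx²), d²/dx² e^(−βx²) = (4β²x² − 2β)·e^(−βx²).
⟨T⟩ = 0.61000.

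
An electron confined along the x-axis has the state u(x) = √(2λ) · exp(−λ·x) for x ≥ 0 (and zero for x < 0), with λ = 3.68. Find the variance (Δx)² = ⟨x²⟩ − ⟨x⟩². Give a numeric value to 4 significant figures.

Compute ⟨x⟩ and ⟨x²⟩ separately, then (Δx)² = ⟨x²⟩ − ⟨x⟩².
Every integrand reduces to terms xʲ·e^(−2λx) on [0, ∞); use ∫₀^∞ xʲ·e^(−2λx) dx = j!/(2λ)^(j+1).
⟨x⟩ = 0.13587 and ⟨x²⟩ = 0.036921.
(Δx)² = 0.036921 − (0.13587)² = 0.018461.

0.01846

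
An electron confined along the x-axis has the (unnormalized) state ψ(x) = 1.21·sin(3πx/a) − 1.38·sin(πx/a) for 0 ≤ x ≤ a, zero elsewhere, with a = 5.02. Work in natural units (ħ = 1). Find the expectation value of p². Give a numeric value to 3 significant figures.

1.75

p² ψ = −ħ² d²ψ/dx²; ⟨p²⟩ = −ħ² ∫ ψ*·ψ'' dx / ∫|ψ|² dx.
d²/dx² sin(jπx/a) = −(jπ/a)²·sin(jπx/a); on 0 ≤ x ≤ a, ∫sin²(jπx/a) dx = a/2 and ∫sin(jπx/a)·sin(lπx/a) dx = 0 for j ≠ l, so only diagonal terms survive in ∫|ψ|² and ∫ψ·ψ″; ∫ψ·ψ′ dx = [ψ²/2] between the walls = 0.
State is unnormalized: ∫|ψ|² dx = 8.4549, and ∫ψ*·(−ħ² ψ'') dx = 14.825, so ⟨p²⟩ = 14.825 / 8.4549.
⟨p²⟩ = 1.7535.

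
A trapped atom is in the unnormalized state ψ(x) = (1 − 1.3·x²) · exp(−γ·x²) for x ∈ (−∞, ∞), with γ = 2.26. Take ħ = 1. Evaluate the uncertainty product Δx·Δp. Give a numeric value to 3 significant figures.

Δx = √(⟨x²⟩−⟨x⟩²), Δp = √(⟨p²⟩−⟨p⟩²).
Expand each integrand as polynomial × e^(−2γx²) and use ∫x^(2j)·e^(−2γx²) dx = (2j−1)!!/(4γ)^j · √(π/(2γ)), odd powers → 0; here √(π/(2γ)) = 0.83369. Differentiate with the product rule, d/dx e^(−γx²) = −2γx·e^(−γx²).
Normalization: ∫|ψ|² dx = 0.64564.
⟨x⟩ = 0.0000, ⟨x²⟩ = 0.063902 ⇒ Δx = 0.25279.
⟨p⟩ = 0.0000, ⟨p²⟩ = 4.1801 ⇒ Δp = 2.0445.
Δx·Δp = 0.51683.

0.517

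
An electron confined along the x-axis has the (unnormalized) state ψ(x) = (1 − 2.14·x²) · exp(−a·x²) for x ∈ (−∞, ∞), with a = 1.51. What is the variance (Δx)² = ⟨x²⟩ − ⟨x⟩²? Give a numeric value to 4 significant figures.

Compute ⟨x⟩ and ⟨x²⟩ separately, then (Δx)² = ⟨x²⟩ − ⟨x⟩².
Expand each integrand as polynomial × e^(−2ax²) and use ∫x^(2j)·e^(−2ax²) dx = (2j−1)!!/(4a)^j · √(π/(2a)), odd powers → 0; here √(π/(2a)) = 1.0199.
Normalization: ∫|ψ|² dx = 0.68130.
⟨x⟩ = 0.0000 and ⟨x²⟩ = 0.18766.
(Δx)² = 0.18766 − (0.0000)² = 0.18766.

0.1877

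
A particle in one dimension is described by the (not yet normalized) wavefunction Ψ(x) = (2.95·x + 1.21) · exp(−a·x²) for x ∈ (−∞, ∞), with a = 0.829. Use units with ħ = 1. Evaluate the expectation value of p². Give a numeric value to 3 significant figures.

p² Ψ = −ħ² d²Ψ/dx²; ⟨p²⟩ = −ħ² ∫ Ψ*·Ψ'' dx / ∫|Ψ|² dx.
Expand each integrand as polynomial × e^(−2ax²) and use ∫x^(2j)·e^(−2ax²) dx = (2j−1)!!/(4a)^j · √(π/(2a)), odd powers → 0; here √(π/(2a)) = 1.3765. Differentiate with the product rule, d/dx e^(−ax²) = −2ax·e^(−ax²).
State is unnormalized: ∫|Ψ|² dx = 5.6279, and ∫Ψ*·(−ħ² Ψ'') dx = 10.655, so ⟨p²⟩ = 10.655 / 5.6279.
⟨p²⟩ = 1.8933.

1.89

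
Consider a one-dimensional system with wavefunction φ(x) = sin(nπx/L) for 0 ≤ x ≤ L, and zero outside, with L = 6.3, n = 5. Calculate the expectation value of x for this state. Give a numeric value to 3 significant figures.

⟨x⟩ = ∫ x·|φ|² dx / ∫|φ|² dx (integrals over the domain).
With sin²θ = (1 − cos2θ)/2 on 0 ≤ x ≤ L: ∫sin²(nπx/L) dx = L/2, ∫x·sin²(nπx/L) dx = L²/4, ∫x²·sin²(nπx/L) dx = L³·(1/6 − 1/(4n²π²)); higher powers xᵏ the same way, integrating xᵏ·cos(2nπx/L) by parts.
State is unnormalized: ∫|φ|² dx = 3.1500, and ∫φ*·x·φ dx = 9.9225, so ⟨x⟩ = 9.9225 / 3.1500.
⟨x⟩ = 3.1500.

3.15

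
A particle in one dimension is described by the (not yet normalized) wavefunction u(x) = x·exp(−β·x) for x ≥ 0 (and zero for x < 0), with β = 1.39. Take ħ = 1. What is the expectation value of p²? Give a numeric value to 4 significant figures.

p² u = −ħ² d²u/dx²; ⟨p²⟩ = −ħ² ∫ u*·u'' dx / ∫|u|² dx.
Differentiate x·exp(−β·x) with the product rule; every integrand then reduces to terms xʲ·e^(−2βx) on [0, ∞), with ∫₀^∞ xʲ·e^(−2βx) dx = j!/(2β)^(j+1).
State is unnormalized: ∫|u|² dx = 0.093088, and ∫u*·(−ħ² u'') dx = 0.17986, so ⟨p²⟩ = 0.17986 / 0.093088.
⟨p²⟩ = 1.9321.

1.932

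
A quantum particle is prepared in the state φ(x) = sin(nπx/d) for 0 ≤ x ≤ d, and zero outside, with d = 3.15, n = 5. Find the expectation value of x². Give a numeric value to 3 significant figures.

⟨x²⟩ = ∫ x²·|φ|² dx / ∫|φ|² dx (integrals over the domain).
With sin²θ = (1 − cos2θ)/2 on 0 ≤ x ≤ d: ∫sin²(nπx/d) dx = d/2, ∫x·sin²(nπx/d) dx = d²/4, ∫x²·sin²(nπx/d) dx = d³·(1/6 − 1/(4n²π²)); higher powers xᵏ the same way, integrating xᵏ·cos(2nπx/d) by parts.
State is unnormalized: ∫|φ|² dx = 1.5750, and ∫φ*·x²·φ dx = 5.1776, so ⟨x²⟩ = 5.1776 / 1.5750.
⟨x²⟩ = 3.2874.

3.29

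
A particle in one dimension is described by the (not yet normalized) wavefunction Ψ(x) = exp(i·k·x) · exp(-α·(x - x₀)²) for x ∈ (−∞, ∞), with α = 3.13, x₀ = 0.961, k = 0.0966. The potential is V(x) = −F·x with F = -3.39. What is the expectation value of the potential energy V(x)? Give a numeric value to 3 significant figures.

⟨V⟩ = ∫ V(x)·|Ψ|² dx / ∫|Ψ|² dx.
Gaussian moments (u = x − x₀): ∫u^(2j)·e^(−2αu²) du = (2j−1)!!/(4α)^j · √(π/(2α)), odd powers integrate to 0; here √(π/(2α)) = 0.70842.
State is unnormalized: ∫|Ψ|² dx = 0.70842, and ∫Ψ*·V(x)·Ψ dx = 2.3079, so ⟨V⟩ = 2.3079 / 0.70842.
⟨V⟩ = 3.2578.

3.26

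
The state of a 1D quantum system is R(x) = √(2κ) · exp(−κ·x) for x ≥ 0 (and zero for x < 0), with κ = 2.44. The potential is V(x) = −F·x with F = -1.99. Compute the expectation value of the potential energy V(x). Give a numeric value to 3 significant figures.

⟨V⟩ = ∫ V(x)·|R|² dx.
Every integrand reduces to terms xʲ·e^(−2κx) on [0, ∞); use ∫₀^∞ xʲ·e^(−2κx) dx = j!/(2κ)^(j+1).
⟨V⟩ = 0.40779.

0.408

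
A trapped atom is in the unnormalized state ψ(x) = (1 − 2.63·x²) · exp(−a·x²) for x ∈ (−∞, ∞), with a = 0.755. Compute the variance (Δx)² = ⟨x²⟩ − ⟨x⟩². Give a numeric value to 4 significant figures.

Compute ⟨x⟩ and ⟨x²⟩ separately, then (Δx)² = ⟨x²⟩ − ⟨x⟩².
Expand each integrand as polynomial × e^(−2ax²) and use ∫x^(2j)·e^(−2ax²) dx = (2j−1)!!/(4a)^j · √(π/(2a)), odd powers → 0; here √(π/(2a)) = 1.4424.
Normalization: ∫|ψ|² dx = 2.2119.
⟨x⟩ = 0.0000 and ⟨x²⟩ = 1.5441.
(Δx)² = 1.5441 − (0.0000)² = 1.5441.

1.544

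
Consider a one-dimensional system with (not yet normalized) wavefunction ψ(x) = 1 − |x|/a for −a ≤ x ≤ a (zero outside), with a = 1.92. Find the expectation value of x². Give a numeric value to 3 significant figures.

⟨x²⟩ = ∫ x²·|ψ|² dx / ∫|ψ|² dx (integrals over the domain).
ψ is even, so ∫ over [−a, a] = 2∫₀ᵃ with ψ = 1 − x/a there: ∫₀ᵃ (1 − x/a)² dx = a/3, ∫₀ᵃ x²(1 − x/a)² dx = a³/30, ∫₀ᵃ x⁴(1 − x/a)² dx = a⁵/105.
State is unnormalized: ∫|ψ|² dx = 1.2800, and ∫ψ*·x²·ψ dx = 0.47186, so ⟨x²⟩ = 0.47186 / 1.2800.
⟨x²⟩ = 0.36864.

0.369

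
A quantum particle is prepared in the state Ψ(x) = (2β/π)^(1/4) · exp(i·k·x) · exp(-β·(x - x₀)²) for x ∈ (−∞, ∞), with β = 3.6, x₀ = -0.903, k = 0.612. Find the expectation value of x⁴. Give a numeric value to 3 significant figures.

1.02

⟨x⁴⟩ = ∫ x⁴·|Ψ|² dx (integrals over the domain).
Gaussian moments (u = x − x₀): ∫u^(2j)·e^(−2βu²) du = (2j−1)!!/(4β)^j · √(π/(2β)), odd powers integrate to 0; here √(π/(2β)) = 0.66055.
⟨x⁴⟩ = 1.0191.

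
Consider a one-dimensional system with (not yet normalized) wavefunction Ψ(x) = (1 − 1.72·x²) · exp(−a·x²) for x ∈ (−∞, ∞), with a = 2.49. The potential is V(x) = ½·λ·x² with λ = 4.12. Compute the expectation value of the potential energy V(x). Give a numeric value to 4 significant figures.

0.1143

⟨V⟩ = ∫ V(x)·|Ψ|² dx / ∫|Ψ|² dx.
Expand each integrand as polynomial × e^(−2ax²) and use ∫x^(2j)·e^(−2ax²) dx = (2j−1)!!/(4a)^j · √(π/(2a)), odd powers → 0; here √(π/(2a)) = 0.79426.
State is unnormalized: ∫|Ψ|² dx = 0.59099, and ∫Ψ*·V(x)·Ψ dx = 0.067547, so ⟨V⟩ = 0.067547 / 0.59099.
⟨V⟩ = 0.11429.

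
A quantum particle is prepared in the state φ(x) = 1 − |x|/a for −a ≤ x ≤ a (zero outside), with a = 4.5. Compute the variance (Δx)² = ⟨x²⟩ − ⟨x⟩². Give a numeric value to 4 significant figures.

Compute ⟨x⟩ and ⟨x²⟩ separately, then (Δx)² = ⟨x²⟩ − ⟨x⟩².
φ is even, so ∫ over [−a, a] = 2∫₀ᵃ with φ = 1 − x/a there: ∫₀ᵃ (1 − x/a)² dx = a/3, ∫₀ᵃ x²(1 − x/a)² dx = a³/30, ∫₀ᵃ x⁴(1 − x/a)² dx = a⁵/105.
Normalization: ∫|φ|² dx = 3.0000.
⟨x⟩ = 0.0000 and ⟨x²⟩ = 2.0250.
(Δx)² = 2.0250 − (0.0000)² = 2.0250.

2.025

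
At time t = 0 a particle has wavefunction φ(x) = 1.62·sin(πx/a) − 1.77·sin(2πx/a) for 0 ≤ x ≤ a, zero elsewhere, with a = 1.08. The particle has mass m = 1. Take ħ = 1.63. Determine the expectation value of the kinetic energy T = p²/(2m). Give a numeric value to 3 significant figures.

T = −(ħ²/2m) d²/dx², so ⟨T⟩ = −(ħ²/2m) ∫ φ*·φ'' dx / ∫|φ|² dx; with m = 1.
d²/dx² sin(jπx/a) = −(jπ/a)²·sin(jπx/a); on 0 ≤ x ≤ a, ∫sin²(jπx/a) dx = a/2 and ∫sin(jπx/a)·sin(lπx/a) dx = 0 for j ≠ l, so only diagonal terms survive in ∫|φ|² and ∫φ·φ″; ∫φ·φ′ dx = [φ²/2] between the walls = 0.
State is unnormalized: ∫|φ|² dx = 3.1089, and ∫φ*·(−ħ²/2m · φ'') dx = 91.997, so ⟨T⟩ = 91.997 / 3.1089.
⟨T⟩ = 29.591.

29.6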